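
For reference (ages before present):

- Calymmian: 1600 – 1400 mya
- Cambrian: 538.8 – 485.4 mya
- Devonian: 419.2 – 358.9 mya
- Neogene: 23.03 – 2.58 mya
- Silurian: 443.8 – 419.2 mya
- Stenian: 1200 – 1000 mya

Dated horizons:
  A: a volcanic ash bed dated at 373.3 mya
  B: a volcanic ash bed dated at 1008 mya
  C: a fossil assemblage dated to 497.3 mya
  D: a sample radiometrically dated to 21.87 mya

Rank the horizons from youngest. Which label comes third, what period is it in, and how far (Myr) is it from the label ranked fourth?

C, in the Cambrian; 510.7 million years to B

Sorted youngest-first by Ma: D (21.87), A (373.3), C (497.3), B (1008).
The third youngest is C at 497.3 Ma, which lies in 538.8–485.4 Ma: the Cambrian.
The fourth youngest is B at 1008 Ma; separation = |497.3 − 1008| = 510.7 Myr.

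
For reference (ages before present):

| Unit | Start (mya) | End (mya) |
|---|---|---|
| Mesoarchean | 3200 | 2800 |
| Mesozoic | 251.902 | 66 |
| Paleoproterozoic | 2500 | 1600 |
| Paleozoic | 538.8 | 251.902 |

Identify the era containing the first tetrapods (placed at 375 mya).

Paleozoic

375 Ma lies between 538.8 and 251.902 Ma, so it falls in the Paleozoic.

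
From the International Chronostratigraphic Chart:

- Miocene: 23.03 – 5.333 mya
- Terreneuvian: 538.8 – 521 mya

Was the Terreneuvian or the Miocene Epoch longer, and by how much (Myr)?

Terreneuvian: 538.8 − 521 = 17.8 Myr.
Miocene: 23.03 − 5.333 = 17.697 Myr.
Difference: 17.8 − 17.697 = 0.103 Myr, so the Terreneuvian was longer.

Terreneuvian, by 0.103 million years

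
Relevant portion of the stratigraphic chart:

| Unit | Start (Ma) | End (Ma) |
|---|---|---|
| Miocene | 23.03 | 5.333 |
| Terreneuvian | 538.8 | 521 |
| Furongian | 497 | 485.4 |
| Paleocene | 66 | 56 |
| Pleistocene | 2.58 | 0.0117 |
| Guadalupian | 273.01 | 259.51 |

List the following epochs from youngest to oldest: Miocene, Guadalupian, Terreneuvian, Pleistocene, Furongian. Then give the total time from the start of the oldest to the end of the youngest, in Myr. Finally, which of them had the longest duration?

Pleistocene → Miocene → Guadalupian → Furongian → Terreneuvian; total span 538.7883 Myr; longest is Terreneuvian

From the excerpt: Miocene 23.03–5.333; Guadalupian 273.01–259.51; Terreneuvian 538.8–521; Pleistocene 2.58–0.0117; Furongian 497–485.4 (Ma).
Larger Ma is earlier, so the oldest is Terreneuvian and the youngest is Pleistocene; youngest to oldest: Pleistocene, Miocene, Guadalupian, Furongian, Terreneuvian.
Oldest start 538.8 minus youngest end 0.0117 gives 538.7883 Myr overall.
Individual lengths (start − end): Terreneuvian 17.8; Miocene 17.697; Pleistocene 2.5683; Guadalupian 13.5; Furongian 11.6. The largest is Terreneuvian at 17.8 Myr.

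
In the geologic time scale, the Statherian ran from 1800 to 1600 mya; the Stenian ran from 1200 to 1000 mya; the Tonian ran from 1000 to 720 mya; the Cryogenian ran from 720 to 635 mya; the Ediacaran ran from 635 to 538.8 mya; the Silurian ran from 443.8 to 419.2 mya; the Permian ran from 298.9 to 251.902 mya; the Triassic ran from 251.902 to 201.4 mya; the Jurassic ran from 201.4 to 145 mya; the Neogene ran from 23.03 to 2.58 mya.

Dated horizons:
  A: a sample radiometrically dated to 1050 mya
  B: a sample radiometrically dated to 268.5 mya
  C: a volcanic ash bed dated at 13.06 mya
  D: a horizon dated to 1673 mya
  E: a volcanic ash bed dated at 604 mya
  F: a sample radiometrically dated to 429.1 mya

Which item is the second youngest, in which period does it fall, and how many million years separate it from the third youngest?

B, in the Permian; 160.6 million years to F

Smaller Ma means younger, so youngest first: C 13.06 < B 268.5 < F 429.1 < E 604 < A 1050 < D 1673.
Counting 2 along gives B (268.5 Ma); the excerpt puts that inside the Permian, 298.9–251.902 Ma.
Next in line is F (429.1 Ma), and 429.1 − 268.5 = 160.6 Myr.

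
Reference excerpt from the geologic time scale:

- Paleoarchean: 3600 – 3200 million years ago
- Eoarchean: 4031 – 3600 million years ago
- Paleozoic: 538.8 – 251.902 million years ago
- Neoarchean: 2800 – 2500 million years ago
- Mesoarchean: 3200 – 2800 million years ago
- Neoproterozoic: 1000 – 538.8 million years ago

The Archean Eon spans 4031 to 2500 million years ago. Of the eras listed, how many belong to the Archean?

Eras inside 4031–2500 Ma: Eoarchean, Paleoarchean, Mesoarchean, Neoarchean — 4 in total.

4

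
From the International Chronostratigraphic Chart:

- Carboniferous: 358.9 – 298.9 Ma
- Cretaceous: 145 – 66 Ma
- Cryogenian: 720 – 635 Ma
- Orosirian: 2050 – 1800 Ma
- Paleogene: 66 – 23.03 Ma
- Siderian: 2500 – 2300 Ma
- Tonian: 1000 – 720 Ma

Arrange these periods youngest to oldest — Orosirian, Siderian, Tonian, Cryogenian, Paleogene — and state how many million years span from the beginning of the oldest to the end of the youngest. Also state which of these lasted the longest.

Paleogene, Cryogenian, Tonian, Orosirian, Siderian; total span 2476.97 Myr; longest is Tonian

From the excerpt: Orosirian 2050–1800; Siderian 2500–2300; Tonian 1000–720; Cryogenian 720–635; Paleogene 66–23.03 (Ma).
Larger Ma is earlier, so the oldest is Siderian and the youngest is Paleogene; youngest to oldest: Paleogene, Cryogenian, Tonian, Orosirian, Siderian.
Oldest start 2500 minus youngest end 23.03 gives 2476.97 Myr overall.
Individual lengths (start − end): Siderian 200; Orosirian 250; Paleogene 42.97; Cryogenian 85; Tonian 280. The largest is Tonian at 280 Myr.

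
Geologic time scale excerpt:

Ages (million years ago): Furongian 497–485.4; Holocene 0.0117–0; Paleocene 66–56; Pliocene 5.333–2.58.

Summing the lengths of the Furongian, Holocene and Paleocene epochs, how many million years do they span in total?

Duration is start − end for each: (497 − 485.4) + (0.0117 − 0) + (66 − 56).
That is 11.6 + 0.0117 + 10, which totals 21.6117 million years.

21.6117 million years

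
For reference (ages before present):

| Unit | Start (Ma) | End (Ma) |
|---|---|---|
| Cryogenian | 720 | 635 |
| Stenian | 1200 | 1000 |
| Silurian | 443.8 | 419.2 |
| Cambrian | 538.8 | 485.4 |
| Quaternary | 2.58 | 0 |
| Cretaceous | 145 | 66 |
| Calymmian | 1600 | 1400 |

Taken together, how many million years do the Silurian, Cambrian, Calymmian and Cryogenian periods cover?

Duration is start − end for each: (443.8 − 419.2) + (538.8 − 485.4) + (1600 − 1400) + (720 − 635).
That is 24.6 + 53.4 + 200 + 85, which totals 363 million years.

363 million years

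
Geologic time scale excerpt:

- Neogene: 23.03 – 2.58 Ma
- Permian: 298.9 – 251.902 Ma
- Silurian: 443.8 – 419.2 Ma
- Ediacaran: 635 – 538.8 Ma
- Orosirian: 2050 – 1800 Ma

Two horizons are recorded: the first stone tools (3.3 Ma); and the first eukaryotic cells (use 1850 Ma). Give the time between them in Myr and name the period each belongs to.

1846.7 million years apart; the first in the Neogene, the second in the Orosirian

Elapsed time: 1850 − 3.3 = 1846.7 Myr.
3.3 Ma lies within 23.03–2.58 Ma: Neogene.
1850 Ma lies within 2050–1800 Ma: Orosirian.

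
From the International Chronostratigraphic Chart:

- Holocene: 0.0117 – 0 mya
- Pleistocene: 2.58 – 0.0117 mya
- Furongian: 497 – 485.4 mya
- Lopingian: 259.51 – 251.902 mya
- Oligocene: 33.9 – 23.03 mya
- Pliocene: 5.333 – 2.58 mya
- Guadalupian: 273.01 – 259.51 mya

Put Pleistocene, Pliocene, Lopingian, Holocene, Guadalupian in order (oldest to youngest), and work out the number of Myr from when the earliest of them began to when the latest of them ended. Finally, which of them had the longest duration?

Guadalupian → Lopingian → Pliocene → Pleistocene → Holocene; total span 273.01 Myr; longest is Guadalupian

From the excerpt: Pleistocene 2.58–0.0117; Pliocene 5.333–2.58; Lopingian 259.51–251.902; Holocene 0.0117–0; Guadalupian 273.01–259.51 (Ma).
Larger Ma is earlier, so the oldest is Guadalupian and the youngest is Holocene; oldest to youngest: Guadalupian, Lopingian, Pliocene, Pleistocene, Holocene.
Oldest start 273.01 minus youngest end 0 gives 273.01 Myr overall.
Individual lengths (start − end): Holocene 0.0117; Guadalupian 13.5; Lopingian 7.608; Pleistocene 2.5683; Pliocene 2.753. The largest is Guadalupian at 13.5 Myr.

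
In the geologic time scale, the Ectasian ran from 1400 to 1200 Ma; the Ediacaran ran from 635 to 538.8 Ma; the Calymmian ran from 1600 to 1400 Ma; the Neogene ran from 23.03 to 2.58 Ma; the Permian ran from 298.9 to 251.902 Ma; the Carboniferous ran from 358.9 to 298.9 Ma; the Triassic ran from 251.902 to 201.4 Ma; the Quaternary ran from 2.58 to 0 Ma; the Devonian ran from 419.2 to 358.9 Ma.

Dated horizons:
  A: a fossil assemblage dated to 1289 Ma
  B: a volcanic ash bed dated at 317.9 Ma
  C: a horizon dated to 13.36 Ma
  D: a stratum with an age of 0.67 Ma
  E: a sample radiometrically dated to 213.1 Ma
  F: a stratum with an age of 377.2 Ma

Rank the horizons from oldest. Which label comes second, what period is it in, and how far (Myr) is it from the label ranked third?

Larger Ma means older, so oldest first: A 1289 > F 377.2 > B 317.9 > E 213.1 > C 13.36 > D 0.67.
Counting 2 along gives F (377.2 Ma); the excerpt puts that inside the Devonian, 419.2–358.9 Ma.
Next in line is B (317.9 Ma), and 377.2 − 317.9 = 59.3 Myr.

F, in the Devonian; 59.3 million years to B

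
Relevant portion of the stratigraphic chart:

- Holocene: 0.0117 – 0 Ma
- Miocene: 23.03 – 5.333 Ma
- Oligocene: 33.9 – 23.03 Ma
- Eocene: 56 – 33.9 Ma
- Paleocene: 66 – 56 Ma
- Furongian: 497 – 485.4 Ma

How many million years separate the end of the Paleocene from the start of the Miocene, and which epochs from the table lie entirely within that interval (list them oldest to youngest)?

The Paleocene closes at 56 Ma and the Miocene opens at 23.03 Ma, so the interval is 56 − 23.03 = 32.97 Myr.
An epoch fits inside if it starts at or after 56 Ma and ends at or before 23.03 Ma; oldest first that gives Eocene, Oligocene.

32.97 million years; Eocene, Oligocene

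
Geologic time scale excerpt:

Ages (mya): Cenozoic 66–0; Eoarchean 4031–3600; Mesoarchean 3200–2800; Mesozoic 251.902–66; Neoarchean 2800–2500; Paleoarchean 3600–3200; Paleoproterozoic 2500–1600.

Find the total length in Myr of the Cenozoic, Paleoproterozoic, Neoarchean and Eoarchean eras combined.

1697 million years

Duration is start − end for each: (66 − 0) + (2500 − 1600) + (2800 − 2500) + (4031 − 3600).
That is 66 + 900 + 300 + 431, which totals 1697 million years.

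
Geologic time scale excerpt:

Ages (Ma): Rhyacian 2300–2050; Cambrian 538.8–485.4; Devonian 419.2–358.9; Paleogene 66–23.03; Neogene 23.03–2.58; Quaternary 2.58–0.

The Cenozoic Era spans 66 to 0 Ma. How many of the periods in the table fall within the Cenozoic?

3

Periods inside 66–0 Ma: Paleogene, Neogene, Quaternary — 3 in total.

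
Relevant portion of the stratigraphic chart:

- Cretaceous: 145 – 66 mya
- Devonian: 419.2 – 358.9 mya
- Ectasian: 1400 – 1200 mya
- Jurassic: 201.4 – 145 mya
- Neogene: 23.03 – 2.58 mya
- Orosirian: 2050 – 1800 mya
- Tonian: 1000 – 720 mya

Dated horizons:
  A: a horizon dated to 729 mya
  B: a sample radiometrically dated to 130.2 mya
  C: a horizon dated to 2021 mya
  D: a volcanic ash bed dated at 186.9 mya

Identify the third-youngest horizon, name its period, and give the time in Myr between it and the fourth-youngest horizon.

Sorted youngest-first by Ma: B (130.2), D (186.9), A (729), C (2021).
The third youngest is A at 729 Ma, which lies in 1000–720 Ma: the Tonian.
The fourth youngest is C at 2021 Ma; separation = |729 − 2021| = 1292 Myr.

A, in the Tonian; 1292 million years to C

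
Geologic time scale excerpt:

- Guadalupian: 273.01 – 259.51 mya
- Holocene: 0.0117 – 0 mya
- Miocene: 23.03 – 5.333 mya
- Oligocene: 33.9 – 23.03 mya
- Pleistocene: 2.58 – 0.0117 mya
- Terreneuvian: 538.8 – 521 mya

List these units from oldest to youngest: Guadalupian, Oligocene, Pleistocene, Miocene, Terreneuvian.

Sorting by start age (descending Ma, since larger Ma = older): Terreneuvian began 538.8, Guadalupian began 273.01, Oligocene began 33.9, Miocene began 23.03, Pleistocene began 2.58.

Terreneuvian → Guadalupian → Oligocene → Miocene → Pleistocene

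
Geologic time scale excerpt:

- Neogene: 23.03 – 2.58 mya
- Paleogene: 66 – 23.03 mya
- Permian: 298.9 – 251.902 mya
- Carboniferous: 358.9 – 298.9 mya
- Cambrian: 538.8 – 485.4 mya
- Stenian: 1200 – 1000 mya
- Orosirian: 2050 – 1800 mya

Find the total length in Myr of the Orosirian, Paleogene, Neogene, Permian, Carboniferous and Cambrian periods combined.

Each duration: Orosirian = 250; Paleogene = 42.97; Neogene = 20.45; Permian = 46.998; Carboniferous = 60; Cambrian = 53.4.
Sum: 250 + 42.97 + 20.45 + 46.998 + 60 + 53.4 = 473.818 Myr.

473.818 million years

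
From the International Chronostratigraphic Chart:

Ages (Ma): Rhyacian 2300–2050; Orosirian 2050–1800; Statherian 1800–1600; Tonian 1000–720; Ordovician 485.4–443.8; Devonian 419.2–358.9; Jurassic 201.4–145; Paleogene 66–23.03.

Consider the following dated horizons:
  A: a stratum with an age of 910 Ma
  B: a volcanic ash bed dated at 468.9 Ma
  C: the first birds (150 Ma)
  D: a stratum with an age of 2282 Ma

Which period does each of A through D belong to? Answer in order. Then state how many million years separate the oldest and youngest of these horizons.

A — Tonian; B — Ordovician; C — Jurassic; D — Rhyacian; span 2132 million years

Match each age against the start–end ranges in the excerpt: A = 910 Ma → Tonian (1000–720); B = 468.9 Ma → Ordovician (485.4–443.8); C = 150 Ma → Jurassic (201.4–145); D = 2282 Ma → Rhyacian (2300–2050).
The largest age is 2282 Ma and the smallest is 150 Ma; their difference is 2132 Myr.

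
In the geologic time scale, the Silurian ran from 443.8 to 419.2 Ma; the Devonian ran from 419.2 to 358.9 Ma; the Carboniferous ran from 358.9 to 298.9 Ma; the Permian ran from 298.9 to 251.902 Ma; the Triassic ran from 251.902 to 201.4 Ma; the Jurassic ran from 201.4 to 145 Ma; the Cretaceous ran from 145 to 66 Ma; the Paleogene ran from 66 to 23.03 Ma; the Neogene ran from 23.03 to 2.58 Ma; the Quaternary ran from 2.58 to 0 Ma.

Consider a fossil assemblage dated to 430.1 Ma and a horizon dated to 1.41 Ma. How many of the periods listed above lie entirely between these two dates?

8

430.1 Ma sits inside the Silurian (443.8–419.2) and 1.41 Ma inside the Quaternary (2.58–0); neither of those is wholly between the two dates.
The listed periods lying completely between them are Devonian, Carboniferous, Permian, Triassic, Jurassic, Cretaceous, Paleogene, Neogene — 8 in all.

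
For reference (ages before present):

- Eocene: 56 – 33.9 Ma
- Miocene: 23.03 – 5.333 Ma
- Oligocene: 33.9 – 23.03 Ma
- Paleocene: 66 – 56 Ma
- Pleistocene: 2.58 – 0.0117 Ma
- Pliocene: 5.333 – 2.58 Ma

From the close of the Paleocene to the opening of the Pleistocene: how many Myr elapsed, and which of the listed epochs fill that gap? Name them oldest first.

53.42 million years; Eocene, Oligocene, Miocene, Pliocene

The Paleocene closes at 56 Ma and the Pleistocene opens at 2.58 Ma, so the interval is 56 − 2.58 = 53.42 Myr.
An epoch fits inside if it starts at or after 56 Ma and ends at or before 2.58 Ma; oldest first that gives Eocene, Oligocene, Miocene, Pliocene.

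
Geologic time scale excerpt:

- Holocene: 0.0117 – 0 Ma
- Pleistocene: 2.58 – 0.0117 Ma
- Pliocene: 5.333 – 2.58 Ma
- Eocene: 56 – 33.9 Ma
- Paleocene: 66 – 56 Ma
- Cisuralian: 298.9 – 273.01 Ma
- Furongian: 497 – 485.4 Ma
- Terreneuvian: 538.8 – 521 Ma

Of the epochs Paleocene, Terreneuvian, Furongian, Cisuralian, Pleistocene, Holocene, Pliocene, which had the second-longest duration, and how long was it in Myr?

Durations: Paleocene 10; Terreneuvian 17.8; Furongian 11.6; Cisuralian 25.89; Pleistocene 2.5683; Holocene 0.0117; Pliocene 2.753 Myr.
Sorted longest-first: Cisuralian (25.89), Terreneuvian (17.8), Furongian (11.6), Paleocene (10), Pliocene (2.753), Pleistocene (2.5683), Holocene (0.0117).
The second longest is Terreneuvian at 17.8 Myr.

Terreneuvian, 17.8 million years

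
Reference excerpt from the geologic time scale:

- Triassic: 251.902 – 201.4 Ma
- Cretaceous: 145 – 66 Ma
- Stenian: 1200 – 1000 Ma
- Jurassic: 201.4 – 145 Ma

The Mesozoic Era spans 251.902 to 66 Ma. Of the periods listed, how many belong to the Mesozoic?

Periods inside 251.902–66 Ma: Triassic, Jurassic, Cretaceous — 3 in total.

3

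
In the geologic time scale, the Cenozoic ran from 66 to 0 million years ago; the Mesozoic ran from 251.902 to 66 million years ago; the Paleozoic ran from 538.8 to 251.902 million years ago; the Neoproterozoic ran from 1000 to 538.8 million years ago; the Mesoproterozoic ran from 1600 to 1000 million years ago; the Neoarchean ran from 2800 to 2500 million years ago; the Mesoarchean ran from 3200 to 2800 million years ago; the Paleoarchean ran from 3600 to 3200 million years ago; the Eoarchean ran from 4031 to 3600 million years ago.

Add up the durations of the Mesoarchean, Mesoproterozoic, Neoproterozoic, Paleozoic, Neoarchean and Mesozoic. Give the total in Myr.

Each duration: Mesoarchean = 400; Mesoproterozoic = 600; Neoproterozoic = 461.2; Paleozoic = 286.898; Neoarchean = 300; Mesozoic = 185.902.
Sum: 400 + 600 + 461.2 + 286.898 + 300 + 185.902 = 2234 Myr.

2234 million years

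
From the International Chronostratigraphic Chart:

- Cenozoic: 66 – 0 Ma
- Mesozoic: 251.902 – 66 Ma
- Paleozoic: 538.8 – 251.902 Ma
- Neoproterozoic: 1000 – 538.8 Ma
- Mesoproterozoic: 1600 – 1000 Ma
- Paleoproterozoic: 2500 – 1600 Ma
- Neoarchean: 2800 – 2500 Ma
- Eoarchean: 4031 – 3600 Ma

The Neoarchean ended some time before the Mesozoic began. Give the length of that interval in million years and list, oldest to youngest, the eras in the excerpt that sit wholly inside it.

2248.098 million years; Paleoproterozoic, Mesoproterozoic, Neoproterozoic, Paleozoic

The Neoarchean closes at 2500 Ma and the Mesozoic opens at 251.902 Ma, so the interval is 2500 − 251.902 = 2248.098 Myr.
An era fits inside if it starts at or after 2500 Ma and ends at or before 251.902 Ma; oldest first that gives Paleoproterozoic, Mesoproterozoic, Neoproterozoic, Paleozoic.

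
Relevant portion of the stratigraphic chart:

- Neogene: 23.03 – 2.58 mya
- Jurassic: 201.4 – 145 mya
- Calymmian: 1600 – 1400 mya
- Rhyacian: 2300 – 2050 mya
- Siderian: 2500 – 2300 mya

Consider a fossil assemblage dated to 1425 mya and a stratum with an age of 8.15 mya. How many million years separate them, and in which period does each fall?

1416.85 million years apart; the first in the Calymmian, the second in the Neogene

Elapsed time: 1425 − 8.15 = 1416.85 Myr.
1425 Ma lies within 1600–1400 Ma: Calymmian.
8.15 Ma lies within 23.03–2.58 Ma: Neogene.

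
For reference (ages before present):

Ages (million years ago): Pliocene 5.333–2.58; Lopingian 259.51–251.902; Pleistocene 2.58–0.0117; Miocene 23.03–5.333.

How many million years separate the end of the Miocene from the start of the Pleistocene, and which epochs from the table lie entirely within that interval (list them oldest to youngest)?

2.753 million years; Pliocene

End of Miocene = 5.333 Ma; start of Pleistocene = 2.58 Ma.
Gap = 5.333 − 2.58 = 2.753 Myr.
Epochs wholly inside 5.333–2.58 Ma: Pliocene (5.333–2.58).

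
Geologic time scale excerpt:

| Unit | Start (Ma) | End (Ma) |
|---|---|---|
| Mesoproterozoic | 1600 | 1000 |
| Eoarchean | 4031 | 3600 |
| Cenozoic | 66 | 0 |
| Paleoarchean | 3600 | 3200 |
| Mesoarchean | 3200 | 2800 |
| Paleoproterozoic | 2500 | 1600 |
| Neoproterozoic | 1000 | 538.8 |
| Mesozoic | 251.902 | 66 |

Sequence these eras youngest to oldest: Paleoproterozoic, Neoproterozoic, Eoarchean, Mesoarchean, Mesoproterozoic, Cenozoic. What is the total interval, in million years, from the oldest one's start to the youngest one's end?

Cenozoic → Neoproterozoic → Mesoproterozoic → Paleoproterozoic → Mesoarchean → Eoarchean; total span 4031 Myr

Start ages (Ma): Eoarchean 4031, Mesoarchean 3200, Paleoproterozoic 2500, Mesoproterozoic 1600, Neoproterozoic 1000, Cenozoic 66.
Ordered youngest to oldest: Cenozoic, Neoproterozoic, Mesoproterozoic, Paleoproterozoic, Mesoarchean, Eoarchean.
Span = 4031 − 0 = 4031 Myr.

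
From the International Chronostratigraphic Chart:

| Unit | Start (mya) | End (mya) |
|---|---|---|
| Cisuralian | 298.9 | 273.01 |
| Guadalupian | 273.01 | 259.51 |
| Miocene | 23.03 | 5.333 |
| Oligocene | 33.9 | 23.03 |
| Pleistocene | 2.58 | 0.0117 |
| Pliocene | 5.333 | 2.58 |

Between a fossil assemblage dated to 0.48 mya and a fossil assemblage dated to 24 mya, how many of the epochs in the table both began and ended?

2

24 Ma sits inside the Oligocene (33.9–23.03) and 0.48 Ma inside the Pleistocene (2.58–0.0117); neither of those is wholly between the two dates.
The listed epochs lying completely between them are Miocene, Pliocene — 2 in all.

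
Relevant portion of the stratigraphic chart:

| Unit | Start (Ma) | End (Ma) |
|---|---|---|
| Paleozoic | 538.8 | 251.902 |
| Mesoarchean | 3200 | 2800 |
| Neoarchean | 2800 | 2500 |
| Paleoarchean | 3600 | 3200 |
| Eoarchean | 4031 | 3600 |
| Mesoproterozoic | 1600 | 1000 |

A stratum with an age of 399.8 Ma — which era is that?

399.8 Ma lies between 538.8 and 251.902 Ma, so it falls in the Paleozoic.

Paleozoic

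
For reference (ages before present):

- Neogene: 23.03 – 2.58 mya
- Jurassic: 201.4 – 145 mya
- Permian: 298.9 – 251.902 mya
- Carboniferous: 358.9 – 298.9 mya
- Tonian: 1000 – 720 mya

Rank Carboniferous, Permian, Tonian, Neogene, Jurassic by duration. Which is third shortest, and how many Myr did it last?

Start − end for each: Carboniferous 358.9 − 298.9 = 60; Permian 298.9 − 251.902 = 46.998; Tonian 1000 − 720 = 280; Neogene 23.03 − 2.58 = 20.45; Jurassic 201.4 − 145 = 56.4.
Ranking these from shortest: Neogene < Permian < Jurassic < Carboniferous < Tonian.
Position 3 in that ranking is Jurassic, which lasted 56.4 Myr.

Jurassic, 56.4 million years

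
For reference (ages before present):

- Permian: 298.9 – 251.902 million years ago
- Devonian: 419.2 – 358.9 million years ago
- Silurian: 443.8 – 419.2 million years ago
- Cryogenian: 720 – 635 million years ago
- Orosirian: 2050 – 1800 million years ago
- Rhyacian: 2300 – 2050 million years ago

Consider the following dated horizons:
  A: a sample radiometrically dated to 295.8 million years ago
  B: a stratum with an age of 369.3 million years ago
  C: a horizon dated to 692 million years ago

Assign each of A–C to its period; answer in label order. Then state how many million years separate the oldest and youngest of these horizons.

A — Permian; B — Devonian; C — Cryogenian; span 396.2 million years

A: 295.8 Ma lies in 298.9–251.902 Ma, so Permian.
B: 369.3 Ma lies in 419.2–358.9 Ma, so Devonian.
C: 692 Ma lies in 720–635 Ma, so Cryogenian.
Oldest = 692 Ma, youngest = 295.8 Ma → span 396.2 Myr.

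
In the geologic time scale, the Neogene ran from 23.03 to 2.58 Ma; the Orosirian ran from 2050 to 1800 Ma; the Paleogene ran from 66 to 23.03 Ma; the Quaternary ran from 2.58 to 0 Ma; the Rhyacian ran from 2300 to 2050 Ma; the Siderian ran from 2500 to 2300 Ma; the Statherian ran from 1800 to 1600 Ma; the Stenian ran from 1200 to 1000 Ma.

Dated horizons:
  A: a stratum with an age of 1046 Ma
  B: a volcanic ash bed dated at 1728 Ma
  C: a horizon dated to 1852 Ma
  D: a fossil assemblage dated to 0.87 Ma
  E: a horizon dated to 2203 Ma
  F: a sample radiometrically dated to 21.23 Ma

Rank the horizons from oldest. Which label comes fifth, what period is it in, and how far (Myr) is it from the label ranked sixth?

F, in the Neogene; 20.36 million years to D

Sorted oldest-first by Ma: E (2203), C (1852), B (1728), A (1046), F (21.23), D (0.87).
The fifth oldest is F at 21.23 Ma, which lies in 23.03–2.58 Ma: the Neogene.
The sixth oldest is D at 0.87 Ma; separation = |21.23 − 0.87| = 20.36 Myr.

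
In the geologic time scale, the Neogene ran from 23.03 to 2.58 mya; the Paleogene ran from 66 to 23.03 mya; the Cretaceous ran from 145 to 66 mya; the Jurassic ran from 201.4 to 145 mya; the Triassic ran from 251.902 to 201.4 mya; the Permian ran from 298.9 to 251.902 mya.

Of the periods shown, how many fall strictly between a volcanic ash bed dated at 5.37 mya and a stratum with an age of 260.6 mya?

4

260.6 Ma sits inside the Permian (298.9–251.902) and 5.37 Ma inside the Neogene (23.03–2.58); neither of those is wholly between the two dates.
The listed periods lying completely between them are Triassic, Jurassic, Cretaceous, Paleogene — 4 in all.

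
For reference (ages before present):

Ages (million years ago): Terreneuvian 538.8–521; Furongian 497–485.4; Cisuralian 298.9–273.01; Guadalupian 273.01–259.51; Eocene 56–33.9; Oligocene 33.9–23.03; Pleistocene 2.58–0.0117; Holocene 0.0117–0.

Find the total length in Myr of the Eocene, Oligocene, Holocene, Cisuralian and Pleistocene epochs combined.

61.44 million years

Each duration: Eocene = 22.1; Oligocene = 10.87; Holocene = 0.0117; Cisuralian = 25.89; Pleistocene = 2.5683.
Sum: 22.1 + 10.87 + 0.0117 + 25.89 + 2.5683 = 61.44 Myr.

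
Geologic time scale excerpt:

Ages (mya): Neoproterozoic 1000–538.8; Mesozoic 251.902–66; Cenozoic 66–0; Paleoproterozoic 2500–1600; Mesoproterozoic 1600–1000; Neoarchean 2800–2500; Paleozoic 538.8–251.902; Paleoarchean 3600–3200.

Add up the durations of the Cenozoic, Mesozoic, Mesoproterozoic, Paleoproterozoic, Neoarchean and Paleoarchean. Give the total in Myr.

Duration is start − end for each: (66 − 0) + (251.902 − 66) + (1600 − 1000) + (2500 − 1600) + (2800 − 2500) + (3600 − 3200).
That is 66 + 185.902 + 600 + 900 + 300 + 400, which totals 2451.902 million years.

2451.902 million years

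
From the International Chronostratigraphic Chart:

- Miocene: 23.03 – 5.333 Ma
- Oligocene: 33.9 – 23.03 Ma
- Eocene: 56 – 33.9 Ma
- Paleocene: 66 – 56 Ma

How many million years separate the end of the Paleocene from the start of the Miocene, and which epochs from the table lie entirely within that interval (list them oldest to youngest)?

32.97 million years; Eocene, Oligocene

The Paleocene closes at 56 Ma and the Miocene opens at 23.03 Ma, so the interval is 56 − 23.03 = 32.97 Myr.
An epoch fits inside if it starts at or after 56 Ma and ends at or before 23.03 Ma; oldest first that gives Eocene, Oligocene.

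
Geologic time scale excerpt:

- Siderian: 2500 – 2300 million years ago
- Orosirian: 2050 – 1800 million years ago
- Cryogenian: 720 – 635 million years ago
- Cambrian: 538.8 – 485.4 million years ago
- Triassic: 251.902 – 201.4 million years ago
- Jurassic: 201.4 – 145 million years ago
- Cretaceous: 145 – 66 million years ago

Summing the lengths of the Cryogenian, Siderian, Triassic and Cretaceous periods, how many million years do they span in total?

Each duration: Cryogenian = 85; Siderian = 200; Triassic = 50.502; Cretaceous = 79.
Sum: 85 + 200 + 50.502 + 79 = 414.502 Myr.

414.502 million years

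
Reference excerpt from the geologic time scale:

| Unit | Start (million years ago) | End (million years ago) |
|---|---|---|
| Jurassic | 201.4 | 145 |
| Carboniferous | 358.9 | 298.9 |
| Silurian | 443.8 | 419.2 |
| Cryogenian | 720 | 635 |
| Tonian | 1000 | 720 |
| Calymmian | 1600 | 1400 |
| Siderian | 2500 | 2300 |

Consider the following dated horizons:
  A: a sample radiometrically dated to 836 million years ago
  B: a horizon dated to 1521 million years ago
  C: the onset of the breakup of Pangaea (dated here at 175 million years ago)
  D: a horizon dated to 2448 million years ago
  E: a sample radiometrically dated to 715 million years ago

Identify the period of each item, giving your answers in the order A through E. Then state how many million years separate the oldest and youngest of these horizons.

Match each age against the start–end ranges in the excerpt: A = 836 Ma → Tonian (1000–720); B = 1521 Ma → Calymmian (1600–1400); C = 175 Ma → Jurassic (201.4–145); D = 2448 Ma → Siderian (2500–2300); E = 715 Ma → Cryogenian (720–635).
The largest age is 2448 Ma and the smallest is 175 Ma; their difference is 2273 Myr.

A — Tonian; B — Calymmian; C — Jurassic; D — Siderian; E — Cryogenian; span 2273 million years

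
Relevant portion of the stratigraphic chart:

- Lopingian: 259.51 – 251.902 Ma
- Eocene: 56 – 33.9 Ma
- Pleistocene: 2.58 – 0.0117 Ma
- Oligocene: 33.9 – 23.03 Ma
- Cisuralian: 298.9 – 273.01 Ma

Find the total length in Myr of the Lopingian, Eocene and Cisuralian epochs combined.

Each duration: Lopingian = 7.608; Eocene = 22.1; Cisuralian = 25.89.
Sum: 7.608 + 22.1 + 25.89 = 55.598 Myr.

55.598 million years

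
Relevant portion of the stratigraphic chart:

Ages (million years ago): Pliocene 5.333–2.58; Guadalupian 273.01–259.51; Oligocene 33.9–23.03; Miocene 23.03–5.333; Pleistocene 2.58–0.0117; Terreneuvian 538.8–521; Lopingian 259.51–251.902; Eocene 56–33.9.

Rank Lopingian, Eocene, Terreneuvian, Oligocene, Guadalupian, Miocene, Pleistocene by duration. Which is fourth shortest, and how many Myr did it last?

Guadalupian, 13.5 million years

Start − end for each: Lopingian 259.51 − 251.902 = 7.608; Eocene 56 − 33.9 = 22.1; Terreneuvian 538.8 − 521 = 17.8; Oligocene 33.9 − 23.03 = 10.87; Guadalupian 273.01 − 259.51 = 13.5; Miocene 23.03 − 5.333 = 17.697; Pleistocene 2.58 − 0.0117 = 2.5683.
Ranking these from shortest: Pleistocene < Lopingian < Oligocene < Guadalupian < Miocene < Terreneuvian < Eocene.
Position 4 in that ranking is Guadalupian, which lasted 13.5 Myr.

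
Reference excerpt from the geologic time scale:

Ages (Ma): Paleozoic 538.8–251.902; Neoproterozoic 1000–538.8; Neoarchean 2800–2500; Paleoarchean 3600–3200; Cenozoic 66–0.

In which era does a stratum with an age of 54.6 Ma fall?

Cenozoic

54.6 Ma lies between 66 and 0 Ma, so it falls in the Cenozoic.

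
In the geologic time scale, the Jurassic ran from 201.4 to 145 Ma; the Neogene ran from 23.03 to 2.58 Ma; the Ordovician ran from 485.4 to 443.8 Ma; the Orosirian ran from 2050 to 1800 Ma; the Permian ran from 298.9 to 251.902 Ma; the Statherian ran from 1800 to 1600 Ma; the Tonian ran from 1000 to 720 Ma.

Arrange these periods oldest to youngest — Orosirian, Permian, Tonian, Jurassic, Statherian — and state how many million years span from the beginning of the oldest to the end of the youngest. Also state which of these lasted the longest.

Orosirian → Statherian → Tonian → Permian → Jurassic; total span 1905 Myr; longest is Tonian

From the excerpt: Orosirian 2050–1800; Permian 298.9–251.902; Tonian 1000–720; Jurassic 201.4–145; Statherian 1800–1600 (Ma).
Larger Ma is earlier, so the oldest is Orosirian and the youngest is Jurassic; oldest to youngest: Orosirian, Statherian, Tonian, Permian, Jurassic.
Oldest start 2050 minus youngest end 145 gives 1905 Myr overall.
Individual lengths (start − end): Orosirian 250; Tonian 280; Jurassic 56.4; Permian 46.998; Statherian 200. The largest is Tonian at 280 Myr.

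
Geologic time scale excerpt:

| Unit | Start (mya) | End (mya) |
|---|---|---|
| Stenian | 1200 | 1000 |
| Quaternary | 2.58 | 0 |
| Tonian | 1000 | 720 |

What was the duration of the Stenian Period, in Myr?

1200 − 1000 = 200 million years.

200 million years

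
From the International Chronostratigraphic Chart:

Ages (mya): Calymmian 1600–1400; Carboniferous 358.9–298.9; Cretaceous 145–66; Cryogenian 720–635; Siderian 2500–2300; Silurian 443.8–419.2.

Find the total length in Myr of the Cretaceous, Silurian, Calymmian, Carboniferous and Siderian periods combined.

Each duration: Cretaceous = 79; Silurian = 24.6; Calymmian = 200; Carboniferous = 60; Siderian = 200.
Sum: 79 + 24.6 + 200 + 60 + 200 = 563.6 Myr.

563.6 million years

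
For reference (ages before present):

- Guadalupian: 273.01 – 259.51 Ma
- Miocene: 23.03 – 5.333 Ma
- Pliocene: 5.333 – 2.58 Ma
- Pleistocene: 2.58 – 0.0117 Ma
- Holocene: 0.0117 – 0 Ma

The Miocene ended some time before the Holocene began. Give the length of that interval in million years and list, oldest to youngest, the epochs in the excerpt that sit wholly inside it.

The Miocene closes at 5.333 Ma and the Holocene opens at 0.0117 Ma, so the interval is 5.333 − 0.0117 = 5.3213 Myr.
An epoch fits inside if it starts at or after 5.333 Ma and ends at or before 0.0117 Ma; oldest first that gives Pliocene, Pleistocene.

5.3213 million years; Pliocene, Pleistocene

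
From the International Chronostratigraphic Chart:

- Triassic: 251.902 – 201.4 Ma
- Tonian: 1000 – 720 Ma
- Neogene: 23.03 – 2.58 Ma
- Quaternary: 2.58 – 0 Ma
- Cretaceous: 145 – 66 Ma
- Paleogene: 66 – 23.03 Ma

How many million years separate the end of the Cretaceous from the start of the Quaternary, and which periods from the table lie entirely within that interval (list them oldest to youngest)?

63.42 million years; Paleogene, Neogene

The Cretaceous closes at 66 Ma and the Quaternary opens at 2.58 Ma, so the interval is 66 − 2.58 = 63.42 Myr.
A period fits inside if it starts at or after 66 Ma and ends at or before 2.58 Ma; oldest first that gives Paleogene, Neogene.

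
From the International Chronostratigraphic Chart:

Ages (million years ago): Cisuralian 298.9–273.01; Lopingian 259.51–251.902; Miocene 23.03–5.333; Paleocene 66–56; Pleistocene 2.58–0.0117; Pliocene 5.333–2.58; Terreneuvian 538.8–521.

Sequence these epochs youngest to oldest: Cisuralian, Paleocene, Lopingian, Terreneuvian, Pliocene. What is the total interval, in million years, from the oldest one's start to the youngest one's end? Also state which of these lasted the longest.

Pliocene → Paleocene → Lopingian → Cisuralian → Terreneuvian; total span 536.22 Myr; longest is Cisuralian

From the excerpt: Cisuralian 298.9–273.01; Paleocene 66–56; Lopingian 259.51–251.902; Terreneuvian 538.8–521; Pliocene 5.333–2.58 (Ma).
Larger Ma is earlier, so the oldest is Terreneuvian and the youngest is Pliocene; youngest to oldest: Pliocene, Paleocene, Lopingian, Cisuralian, Terreneuvian.
Oldest start 538.8 minus youngest end 2.58 gives 536.22 Myr overall.
Individual lengths (start − end): Paleocene 10; Terreneuvian 17.8; Pliocene 2.753; Cisuralian 25.89; Lopingian 7.608. The largest is Cisuralian at 25.89 Myr.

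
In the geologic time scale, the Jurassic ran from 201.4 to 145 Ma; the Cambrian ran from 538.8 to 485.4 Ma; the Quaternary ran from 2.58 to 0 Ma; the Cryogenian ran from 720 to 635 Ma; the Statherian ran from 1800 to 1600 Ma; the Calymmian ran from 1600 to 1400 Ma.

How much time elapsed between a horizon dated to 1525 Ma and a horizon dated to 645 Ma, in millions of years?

880 million years

1525 − 645 = 880 million years.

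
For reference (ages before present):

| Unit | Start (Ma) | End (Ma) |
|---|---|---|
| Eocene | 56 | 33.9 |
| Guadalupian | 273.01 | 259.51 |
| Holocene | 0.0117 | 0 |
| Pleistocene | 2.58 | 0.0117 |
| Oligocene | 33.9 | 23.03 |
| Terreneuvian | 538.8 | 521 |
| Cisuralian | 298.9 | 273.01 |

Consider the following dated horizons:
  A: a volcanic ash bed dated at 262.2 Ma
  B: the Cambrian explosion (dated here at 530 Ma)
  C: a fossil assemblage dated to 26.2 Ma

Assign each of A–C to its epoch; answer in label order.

A: 262.2 Ma lies in 273.01–259.51 Ma, so Guadalupian.
B: 530 Ma lies in 538.8–521 Ma, so Terreneuvian.
C: 26.2 Ma lies in 33.9–23.03 Ma, so Oligocene.

A — Guadalupian; B — Terreneuvian; C — Oligocene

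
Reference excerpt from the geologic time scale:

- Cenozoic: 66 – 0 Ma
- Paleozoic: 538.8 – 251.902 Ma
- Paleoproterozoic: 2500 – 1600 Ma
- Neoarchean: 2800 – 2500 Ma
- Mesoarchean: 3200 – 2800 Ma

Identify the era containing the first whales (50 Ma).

50 Ma lies between 66 and 0 Ma, so it falls in the Cenozoic.

Cenozoic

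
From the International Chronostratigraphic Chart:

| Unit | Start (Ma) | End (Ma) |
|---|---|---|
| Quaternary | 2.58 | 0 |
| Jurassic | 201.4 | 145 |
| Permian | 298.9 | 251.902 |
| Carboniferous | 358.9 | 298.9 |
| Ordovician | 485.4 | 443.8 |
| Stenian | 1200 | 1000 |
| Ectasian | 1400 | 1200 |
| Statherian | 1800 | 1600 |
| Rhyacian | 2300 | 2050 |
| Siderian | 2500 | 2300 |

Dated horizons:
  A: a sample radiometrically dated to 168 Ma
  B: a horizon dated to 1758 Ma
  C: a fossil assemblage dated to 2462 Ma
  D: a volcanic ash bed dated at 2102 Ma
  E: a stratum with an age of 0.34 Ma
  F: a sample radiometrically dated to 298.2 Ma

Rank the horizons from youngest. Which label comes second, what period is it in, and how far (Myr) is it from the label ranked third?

Smaller Ma means younger, so youngest first: E 0.34 < A 168 < F 298.2 < B 1758 < D 2102 < C 2462.
Counting 2 along gives A (168 Ma); the excerpt puts that inside the Jurassic, 201.4–145 Ma.
Next in line is F (298.2 Ma), and 298.2 − 168 = 130.2 Myr.

A, in the Jurassic; 130.2 million years to F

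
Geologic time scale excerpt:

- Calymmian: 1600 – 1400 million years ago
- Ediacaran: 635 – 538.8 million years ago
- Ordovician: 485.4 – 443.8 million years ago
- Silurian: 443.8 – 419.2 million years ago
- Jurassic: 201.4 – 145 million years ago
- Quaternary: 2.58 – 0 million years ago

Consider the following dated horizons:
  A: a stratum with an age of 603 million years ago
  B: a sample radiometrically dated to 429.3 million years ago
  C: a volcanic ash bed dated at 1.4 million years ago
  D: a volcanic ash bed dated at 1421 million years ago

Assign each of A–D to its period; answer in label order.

A — Ediacaran; B — Silurian; C — Quaternary; D — Calymmian

A: 603 Ma lies in 635–538.8 Ma, so Ediacaran.
B: 429.3 Ma lies in 443.8–419.2 Ma, so Silurian.
C: 1.4 Ma lies in 2.58–0 Ma, so Quaternary.
D: 1421 Ma lies in 1600–1400 Ma, so Calymmian.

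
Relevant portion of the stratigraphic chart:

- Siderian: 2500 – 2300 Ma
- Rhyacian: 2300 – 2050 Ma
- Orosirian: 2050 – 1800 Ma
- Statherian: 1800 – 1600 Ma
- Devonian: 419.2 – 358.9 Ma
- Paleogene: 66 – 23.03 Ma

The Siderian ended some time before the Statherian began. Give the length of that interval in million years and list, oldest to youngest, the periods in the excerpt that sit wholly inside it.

The Siderian closes at 2300 Ma and the Statherian opens at 1800 Ma, so the interval is 2300 − 1800 = 500 Myr.
A period fits inside if it starts at or after 2300 Ma and ends at or before 1800 Ma; oldest first that gives Rhyacian, Orosirian.

500 million years; Rhyacian, Orosirian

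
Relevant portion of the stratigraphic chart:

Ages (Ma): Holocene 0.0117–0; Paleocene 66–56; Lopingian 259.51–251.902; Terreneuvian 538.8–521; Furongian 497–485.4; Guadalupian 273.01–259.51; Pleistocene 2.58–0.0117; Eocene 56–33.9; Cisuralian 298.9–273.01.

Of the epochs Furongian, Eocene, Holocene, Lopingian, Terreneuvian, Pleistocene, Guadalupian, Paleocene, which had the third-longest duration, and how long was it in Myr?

Guadalupian, 13.5 million years

Durations: Furongian 11.6; Eocene 22.1; Holocene 0.0117; Lopingian 7.608; Terreneuvian 17.8; Pleistocene 2.5683; Guadalupian 13.5; Paleocene 10 Myr.
Sorted longest-first: Eocene (22.1), Terreneuvian (17.8), Guadalupian (13.5), Furongian (11.6), Paleocene (10), Lopingian (7.608), Pleistocene (2.5683), Holocene (0.0117).
The third longest is Guadalupian at 13.5 Myr.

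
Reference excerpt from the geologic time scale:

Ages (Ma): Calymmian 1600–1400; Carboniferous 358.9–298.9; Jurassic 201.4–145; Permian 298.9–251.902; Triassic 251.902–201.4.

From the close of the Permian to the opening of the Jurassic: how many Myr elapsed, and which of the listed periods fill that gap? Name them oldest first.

The Permian closes at 251.902 Ma and the Jurassic opens at 201.4 Ma, so the interval is 251.902 − 201.4 = 50.502 Myr.
A period fits inside if it starts at or after 251.902 Ma and ends at or before 201.4 Ma; oldest first that gives Triassic.

50.502 million years; Triassic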